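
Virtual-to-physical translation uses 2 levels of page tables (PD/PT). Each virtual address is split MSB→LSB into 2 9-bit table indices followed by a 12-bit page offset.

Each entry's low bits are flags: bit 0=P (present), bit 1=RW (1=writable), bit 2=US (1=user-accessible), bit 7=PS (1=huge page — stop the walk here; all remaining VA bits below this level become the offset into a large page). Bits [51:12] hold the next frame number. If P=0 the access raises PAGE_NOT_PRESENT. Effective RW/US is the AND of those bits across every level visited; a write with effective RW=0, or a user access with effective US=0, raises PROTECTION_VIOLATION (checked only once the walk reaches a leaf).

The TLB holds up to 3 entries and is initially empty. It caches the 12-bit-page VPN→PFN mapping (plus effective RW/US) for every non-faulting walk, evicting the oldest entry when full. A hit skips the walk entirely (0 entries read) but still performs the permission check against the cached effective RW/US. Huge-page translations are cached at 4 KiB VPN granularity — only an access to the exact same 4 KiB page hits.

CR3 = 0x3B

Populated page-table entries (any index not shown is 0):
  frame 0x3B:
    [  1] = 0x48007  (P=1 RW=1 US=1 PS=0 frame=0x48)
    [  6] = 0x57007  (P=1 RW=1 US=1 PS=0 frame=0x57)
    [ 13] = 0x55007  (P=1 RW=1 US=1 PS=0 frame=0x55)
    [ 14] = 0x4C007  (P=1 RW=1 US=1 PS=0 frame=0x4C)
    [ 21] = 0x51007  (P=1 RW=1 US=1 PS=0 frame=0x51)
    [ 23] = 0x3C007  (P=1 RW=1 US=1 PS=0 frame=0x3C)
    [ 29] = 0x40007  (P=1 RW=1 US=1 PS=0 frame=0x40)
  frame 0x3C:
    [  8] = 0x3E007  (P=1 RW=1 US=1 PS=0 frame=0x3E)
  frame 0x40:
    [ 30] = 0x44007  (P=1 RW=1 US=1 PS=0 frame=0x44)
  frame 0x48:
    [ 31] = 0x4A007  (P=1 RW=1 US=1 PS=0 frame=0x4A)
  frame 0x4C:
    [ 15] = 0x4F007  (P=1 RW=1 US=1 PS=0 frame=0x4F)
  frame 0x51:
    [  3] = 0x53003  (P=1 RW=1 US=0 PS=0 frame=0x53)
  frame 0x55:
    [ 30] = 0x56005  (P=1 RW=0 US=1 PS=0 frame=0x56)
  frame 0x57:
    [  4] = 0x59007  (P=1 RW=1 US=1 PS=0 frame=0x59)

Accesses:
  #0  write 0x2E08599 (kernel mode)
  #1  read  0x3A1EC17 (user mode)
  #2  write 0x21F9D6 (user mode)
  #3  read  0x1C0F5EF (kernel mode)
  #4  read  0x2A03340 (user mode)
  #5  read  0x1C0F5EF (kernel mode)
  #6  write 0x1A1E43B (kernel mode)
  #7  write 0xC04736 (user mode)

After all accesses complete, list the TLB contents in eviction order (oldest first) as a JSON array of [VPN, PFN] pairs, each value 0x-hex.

Per-access translation:
#0 VA=0x2E08599 (w,kernel):
  L0: frame=0x3B idx=23 entry=0x3C007 [P=1 RW=1 US=1 PS=0]
  L1: frame=0x3C idx=8 entry=0x3E007 [P=1 RW=1 US=1 PS=0]
  ⇒ phys 0x3E599  [2 reads]
#1 VA=0x3A1EC17 (r,user):
  L0: frame=0x3B idx=29 entry=0x40007 [P=1 RW=1 US=1 PS=0]
  L1: frame=0x40 idx=30 entry=0x44007 [P=1 RW=1 US=1 PS=0]
  ⇒ phys 0x44C17  [2 reads]
#2 VA=0x21F9D6 (w,user):
  L0: frame=0x3B idx=1 entry=0x48007 [P=1 RW=1 US=1 PS=0]
  L1: frame=0x48 idx=31 entry=0x4A007 [P=1 RW=1 US=1 PS=0]
  ⇒ phys 0x4A9D6  [2 reads]
#3 VA=0x1C0F5EF (r,kernel):
  L0: frame=0x3B idx=14 entry=0x4C007 [P=1 RW=1 US=1 PS=0]
  L1: frame=0x4C idx=15 entry=0x4F007 [P=1 RW=1 US=1 PS=0]
  ⇒ phys 0x4F5EF  [2 reads]
#4 VA=0x2A03340 (r,user):
  L0: frame=0x3B idx=21 entry=0x51007 [P=1 RW=1 US=1 PS=0]
  L1: frame=0x51 idx=3 entry=0x53003 [P=1 RW=1 US=0 PS=0]
  → PROTECTION_VIOLATION  (2 entries read)
#5 VA=0x1C0F5EF (r,kernel):
  TLB hit vpn=0x1C0F → PA=0x4F5EF
#6 VA=0x1A1E43B (w,kernel):
  L0: frame=0x3B idx=13 entry=0x55007 [P=1 RW=1 US=1 PS=0]
  L1: frame=0x55 idx=30 entry=0x56005 [P=1 RW=0 US=1 PS=0]
  → PROTECTION_VIOLATION  (2 entries read)
#7 VA=0xC04736 (w,user):
  L0: frame=0x3B idx=6 entry=0x57007 [P=1 RW=1 US=1 PS=0]
  L1: frame=0x57 idx=4 entry=0x59007 [P=1 RW=1 US=1 PS=0]
  ⇒ phys 0x59736  [2 reads]

TLB: [["0x21F", "0x4A"], ["0x1C0F", "0x4F"], ["0xC04", "0x59"]]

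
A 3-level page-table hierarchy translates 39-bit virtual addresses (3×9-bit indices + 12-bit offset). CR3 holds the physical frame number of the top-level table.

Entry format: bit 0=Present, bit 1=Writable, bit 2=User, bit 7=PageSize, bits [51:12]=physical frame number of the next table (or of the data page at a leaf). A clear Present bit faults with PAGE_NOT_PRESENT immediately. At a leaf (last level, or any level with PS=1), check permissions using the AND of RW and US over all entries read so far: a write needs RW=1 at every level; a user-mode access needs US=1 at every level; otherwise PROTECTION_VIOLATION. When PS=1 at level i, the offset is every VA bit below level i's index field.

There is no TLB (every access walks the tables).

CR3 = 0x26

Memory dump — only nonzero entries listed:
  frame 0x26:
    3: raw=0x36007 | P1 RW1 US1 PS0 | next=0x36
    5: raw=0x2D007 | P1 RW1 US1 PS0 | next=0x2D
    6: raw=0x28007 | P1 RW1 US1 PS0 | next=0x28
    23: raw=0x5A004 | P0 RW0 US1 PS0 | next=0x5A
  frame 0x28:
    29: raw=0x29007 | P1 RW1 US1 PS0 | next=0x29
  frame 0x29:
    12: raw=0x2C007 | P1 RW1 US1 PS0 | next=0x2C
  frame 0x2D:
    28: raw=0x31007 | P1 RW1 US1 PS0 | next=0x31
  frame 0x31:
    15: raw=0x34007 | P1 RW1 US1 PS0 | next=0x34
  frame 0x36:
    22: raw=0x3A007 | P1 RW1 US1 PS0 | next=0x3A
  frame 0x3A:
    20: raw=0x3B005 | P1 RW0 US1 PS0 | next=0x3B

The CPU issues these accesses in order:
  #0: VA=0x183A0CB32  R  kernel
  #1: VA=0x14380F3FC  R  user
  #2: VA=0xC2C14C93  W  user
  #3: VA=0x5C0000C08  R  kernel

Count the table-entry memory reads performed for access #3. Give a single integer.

Per-access translation:
#0 VA=0x183A0CB32 (r,kernel):
  [0] read 0x26 idx=6: raw=0x28007 flags P=1 W=1 U=1 S=0
  [1] read 0x28 idx=29: raw=0x29007 flags P=1 W=1 U=1 S=0
  [2] read 0x29 idx=12: raw=0x2C007 flags P=1 W=1 U=1 S=0
  → PA=0x2CB32  (3 entries read)
#1 VA=0x14380F3FC (r,user):
  [0] read 0x26 idx=5: raw=0x2D007 flags P=1 W=1 U=1 S=0
  [1] read 0x2D idx=28: raw=0x31007 flags P=1 W=1 U=1 S=0
  [2] read 0x31 idx=15: raw=0x34007 flags P=1 W=1 U=1 S=0
  → PA=0x343FC  (3 entries read)
#2 VA=0xC2C14C93 (w,user):
  [0] read 0x26 idx=3: raw=0x36007 flags P=1 W=1 U=1 S=0
  [1] read 0x36 idx=22: raw=0x3A007 flags P=1 W=1 U=1 S=0
  [2] read 0x3A idx=20: raw=0x3B005 flags P=1 W=0 U=1 S=0
  ⇒ fault: PROTECTION_VIOLATION  — 3 lookups
#3 VA=0x5C0000C08 (r,kernel):
  [0] read 0x26 idx=23: raw=0x5A004 flags P=0 W=0 U=1 S=0
  ⇒ fault: PAGE_NOT_PRESENT  — 1 lookups

Entries read for #3: 1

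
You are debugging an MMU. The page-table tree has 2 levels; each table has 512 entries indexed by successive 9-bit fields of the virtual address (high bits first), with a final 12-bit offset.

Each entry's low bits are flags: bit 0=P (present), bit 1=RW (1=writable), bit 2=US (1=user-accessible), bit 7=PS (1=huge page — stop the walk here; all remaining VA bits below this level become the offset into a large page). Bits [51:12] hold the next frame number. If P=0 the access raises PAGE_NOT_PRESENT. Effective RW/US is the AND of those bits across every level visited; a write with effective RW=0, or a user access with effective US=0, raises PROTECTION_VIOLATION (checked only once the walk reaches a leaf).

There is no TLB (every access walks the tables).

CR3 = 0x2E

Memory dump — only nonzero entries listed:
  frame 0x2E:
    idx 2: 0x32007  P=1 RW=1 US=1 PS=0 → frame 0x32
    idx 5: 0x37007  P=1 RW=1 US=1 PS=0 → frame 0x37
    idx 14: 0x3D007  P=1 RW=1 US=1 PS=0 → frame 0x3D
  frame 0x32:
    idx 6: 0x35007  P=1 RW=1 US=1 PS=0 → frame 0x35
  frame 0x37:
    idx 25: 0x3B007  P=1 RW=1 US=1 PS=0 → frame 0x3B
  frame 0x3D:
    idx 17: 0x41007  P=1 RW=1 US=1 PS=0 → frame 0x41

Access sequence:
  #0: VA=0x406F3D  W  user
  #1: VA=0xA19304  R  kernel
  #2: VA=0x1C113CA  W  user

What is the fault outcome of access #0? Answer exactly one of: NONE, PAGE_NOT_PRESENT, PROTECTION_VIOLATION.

Per-access translation:
#0 VA=0x406F3D (w,user):
  lvl0: tbl 0x2E, slot 2 ⇒ 0x32007 (P1/RW1/US1/PS0)
  lvl1: tbl 0x32, slot 6 ⇒ 0x35007 (P1/RW1/US1/PS0)
  ✓ 0x35F3D  — 2 lookups
#1 VA=0xA19304 (r,kernel):
  lvl0: tbl 0x2E, slot 5 ⇒ 0x37007 (P1/RW1/US1/PS0)
  lvl1: tbl 0x37, slot 25 ⇒ 0x3B007 (P1/RW1/US1/PS0)
  ✓ 0x3B304  — 2 lookups
#2 VA=0x1C113CA (w,user):
  lvl0: tbl 0x2E, slot 14 ⇒ 0x3D007 (P1/RW1/US1/PS0)
  lvl1: tbl 0x3D, slot 17 ⇒ 0x41007 (P1/RW1/US1/PS0)
  ✓ 0x413CA  — 2 lookups

Access #0 fault: NONE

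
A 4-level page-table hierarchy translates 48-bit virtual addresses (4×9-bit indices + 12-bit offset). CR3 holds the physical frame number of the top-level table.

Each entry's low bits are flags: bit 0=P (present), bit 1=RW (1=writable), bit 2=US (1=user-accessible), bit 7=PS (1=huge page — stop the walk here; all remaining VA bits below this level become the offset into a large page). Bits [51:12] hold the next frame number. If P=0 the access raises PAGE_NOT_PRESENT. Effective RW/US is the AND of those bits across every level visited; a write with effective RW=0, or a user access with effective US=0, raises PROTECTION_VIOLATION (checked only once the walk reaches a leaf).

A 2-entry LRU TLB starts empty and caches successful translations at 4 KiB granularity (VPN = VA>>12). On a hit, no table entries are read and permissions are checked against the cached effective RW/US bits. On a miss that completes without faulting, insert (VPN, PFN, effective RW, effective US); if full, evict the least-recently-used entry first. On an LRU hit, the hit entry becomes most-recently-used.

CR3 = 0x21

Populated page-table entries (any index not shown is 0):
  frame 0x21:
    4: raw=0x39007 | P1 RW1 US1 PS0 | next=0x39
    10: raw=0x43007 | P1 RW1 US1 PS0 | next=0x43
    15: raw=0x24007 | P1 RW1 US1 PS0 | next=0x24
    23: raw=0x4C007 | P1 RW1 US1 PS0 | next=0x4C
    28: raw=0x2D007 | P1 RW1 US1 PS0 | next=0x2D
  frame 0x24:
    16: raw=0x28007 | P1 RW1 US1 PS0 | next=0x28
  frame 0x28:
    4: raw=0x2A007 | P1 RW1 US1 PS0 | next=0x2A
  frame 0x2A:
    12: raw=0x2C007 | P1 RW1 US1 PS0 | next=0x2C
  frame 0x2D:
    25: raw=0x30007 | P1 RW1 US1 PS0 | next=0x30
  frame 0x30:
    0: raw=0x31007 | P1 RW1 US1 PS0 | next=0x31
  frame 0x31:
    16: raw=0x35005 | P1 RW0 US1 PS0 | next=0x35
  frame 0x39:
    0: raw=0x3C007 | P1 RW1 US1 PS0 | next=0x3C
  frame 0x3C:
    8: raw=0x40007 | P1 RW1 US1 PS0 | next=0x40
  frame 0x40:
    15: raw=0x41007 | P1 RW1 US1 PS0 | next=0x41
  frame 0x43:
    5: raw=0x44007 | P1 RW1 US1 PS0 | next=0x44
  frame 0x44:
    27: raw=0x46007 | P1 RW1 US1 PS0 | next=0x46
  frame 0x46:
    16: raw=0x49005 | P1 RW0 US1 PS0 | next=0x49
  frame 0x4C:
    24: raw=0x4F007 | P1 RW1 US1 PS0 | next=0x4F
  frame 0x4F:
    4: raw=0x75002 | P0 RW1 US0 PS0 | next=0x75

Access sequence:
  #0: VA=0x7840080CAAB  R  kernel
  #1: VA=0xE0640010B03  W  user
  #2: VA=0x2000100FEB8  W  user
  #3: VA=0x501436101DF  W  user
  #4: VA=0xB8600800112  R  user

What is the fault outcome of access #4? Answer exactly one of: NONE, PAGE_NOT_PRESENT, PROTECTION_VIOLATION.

Per-access translation:
#0 VA=0x7840080CAAB (r,kernel):
  lvl0: tbl 0x21, slot 15 ⇒ 0x24007 (P1/RW1/US1/PS0)
  lvl1: tbl 0x24, slot 16 ⇒ 0x28007 (P1/RW1/US1/PS0)
  lvl2: tbl 0x28, slot 4 ⇒ 0x2A007 (P1/RW1/US1/PS0)
  lvl3: tbl 0x2A, slot 12 ⇒ 0x2C007 (P1/RW1/US1/PS0)
  ✓ 0x2CAAB  — 4 lookups
#1 VA=0xE0640010B03 (w,user):
  lvl0: tbl 0x21, slot 28 ⇒ 0x2D007 (P1/RW1/US1/PS0)
  lvl1: tbl 0x2D, slot 25 ⇒ 0x30007 (P1/RW1/US1/PS0)
  lvl2: tbl 0x30, slot 0 ⇒ 0x31007 (P1/RW1/US1/PS0)
  lvl3: tbl 0x31, slot 16 ⇒ 0x35005 (P1/RW0/US1/PS0)
  ✗ PROTECTION_VIOLATION  [4 reads]
#2 VA=0x2000100FEB8 (w,user):
  lvl0: tbl 0x21, slot 4 ⇒ 0x39007 (P1/RW1/US1/PS0)
  lvl1: tbl 0x39, slot 0 ⇒ 0x3C007 (P1/RW1/US1/PS0)
  lvl2: tbl 0x3C, slot 8 ⇒ 0x40007 (P1/RW1/US1/PS0)
  lvl3: tbl 0x40, slot 15 ⇒ 0x41007 (P1/RW1/US1/PS0)
  ✓ 0x41EB8  — 4 lookups
#3 VA=0x501436101DF (w,user):
  lvl0: tbl 0x21, slot 10 ⇒ 0x43007 (P1/RW1/US1/PS0)
  lvl1: tbl 0x43, slot 5 ⇒ 0x44007 (P1/RW1/US1/PS0)
  lvl2: tbl 0x44, slot 27 ⇒ 0x46007 (P1/RW1/US1/PS0)
  lvl3: tbl 0x46, slot 16 ⇒ 0x49005 (P1/RW0/US1/PS0)
  ✗ PROTECTION_VIOLATION  [4 reads]
#4 VA=0xB8600800112 (r,user):
  lvl0: tbl 0x21, slot 23 ⇒ 0x4C007 (P1/RW1/US1/PS0)
  lvl1: tbl 0x4C, slot 24 ⇒ 0x4F007 (P1/RW1/US1/PS0)
  lvl2: tbl 0x4F, slot 4 ⇒ 0x75002 (P0/RW1/US0/PS0)
  ✗ PAGE_NOT_PRESENT  [3 reads]

Access #4 fault: PAGE_NOT_PRESENT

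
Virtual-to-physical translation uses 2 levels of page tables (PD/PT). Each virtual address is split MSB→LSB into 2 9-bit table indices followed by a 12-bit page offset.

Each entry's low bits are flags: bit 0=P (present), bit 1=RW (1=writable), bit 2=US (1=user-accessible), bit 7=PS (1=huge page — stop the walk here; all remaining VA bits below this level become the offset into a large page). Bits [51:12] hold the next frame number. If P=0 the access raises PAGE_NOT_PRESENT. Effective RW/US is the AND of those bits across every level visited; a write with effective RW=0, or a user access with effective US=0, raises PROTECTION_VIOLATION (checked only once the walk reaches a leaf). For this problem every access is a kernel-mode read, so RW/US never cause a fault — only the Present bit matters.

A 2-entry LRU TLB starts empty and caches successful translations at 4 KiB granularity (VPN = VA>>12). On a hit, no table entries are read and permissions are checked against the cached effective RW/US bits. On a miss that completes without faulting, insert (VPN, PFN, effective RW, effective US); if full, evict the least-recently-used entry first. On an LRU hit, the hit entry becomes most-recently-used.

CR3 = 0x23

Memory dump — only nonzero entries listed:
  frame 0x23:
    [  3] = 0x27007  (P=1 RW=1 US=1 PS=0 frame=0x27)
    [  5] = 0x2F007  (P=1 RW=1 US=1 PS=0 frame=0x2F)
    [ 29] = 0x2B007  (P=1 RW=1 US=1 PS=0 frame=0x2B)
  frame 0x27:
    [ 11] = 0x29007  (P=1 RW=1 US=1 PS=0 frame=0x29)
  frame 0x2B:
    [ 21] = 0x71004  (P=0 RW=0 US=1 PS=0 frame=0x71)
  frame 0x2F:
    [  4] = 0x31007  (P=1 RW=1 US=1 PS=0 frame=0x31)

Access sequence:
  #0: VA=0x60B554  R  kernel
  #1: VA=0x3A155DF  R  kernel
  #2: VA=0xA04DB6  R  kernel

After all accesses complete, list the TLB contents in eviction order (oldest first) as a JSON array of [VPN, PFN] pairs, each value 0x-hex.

Walk each access:
#0 VA=0x60B554 (r,kernel):
  [0] read 0x23 idx=3: raw=0x27007 flags P=1 W=1 U=1 S=0
  [1] read 0x27 idx=11: raw=0x29007 flags P=1 W=1 U=1 S=0
  ✓ 0x29554  — 2 lookups
#1 VA=0x3A155DF (r,kernel):
  [0] read 0x23 idx=29: raw=0x2B007 flags P=1 W=1 U=1 S=0
  [1] read 0x2B idx=21: raw=0x71004 flags P=0 W=0 U=1 S=0
  ⇒ fault: PAGE_NOT_PRESENT  — 2 lookups
#2 VA=0xA04DB6 (r,kernel):
  [0] read 0x23 idx=5: raw=0x2F007 flags P=1 W=1 U=1 S=0
  [1] read 0x2F idx=4: raw=0x31007 flags P=1 W=1 U=1 S=0
  ✓ 0x31DB6  — 2 lookups

TLB: [["0x60B", "0x29"], ["0xA04", "0x31"]]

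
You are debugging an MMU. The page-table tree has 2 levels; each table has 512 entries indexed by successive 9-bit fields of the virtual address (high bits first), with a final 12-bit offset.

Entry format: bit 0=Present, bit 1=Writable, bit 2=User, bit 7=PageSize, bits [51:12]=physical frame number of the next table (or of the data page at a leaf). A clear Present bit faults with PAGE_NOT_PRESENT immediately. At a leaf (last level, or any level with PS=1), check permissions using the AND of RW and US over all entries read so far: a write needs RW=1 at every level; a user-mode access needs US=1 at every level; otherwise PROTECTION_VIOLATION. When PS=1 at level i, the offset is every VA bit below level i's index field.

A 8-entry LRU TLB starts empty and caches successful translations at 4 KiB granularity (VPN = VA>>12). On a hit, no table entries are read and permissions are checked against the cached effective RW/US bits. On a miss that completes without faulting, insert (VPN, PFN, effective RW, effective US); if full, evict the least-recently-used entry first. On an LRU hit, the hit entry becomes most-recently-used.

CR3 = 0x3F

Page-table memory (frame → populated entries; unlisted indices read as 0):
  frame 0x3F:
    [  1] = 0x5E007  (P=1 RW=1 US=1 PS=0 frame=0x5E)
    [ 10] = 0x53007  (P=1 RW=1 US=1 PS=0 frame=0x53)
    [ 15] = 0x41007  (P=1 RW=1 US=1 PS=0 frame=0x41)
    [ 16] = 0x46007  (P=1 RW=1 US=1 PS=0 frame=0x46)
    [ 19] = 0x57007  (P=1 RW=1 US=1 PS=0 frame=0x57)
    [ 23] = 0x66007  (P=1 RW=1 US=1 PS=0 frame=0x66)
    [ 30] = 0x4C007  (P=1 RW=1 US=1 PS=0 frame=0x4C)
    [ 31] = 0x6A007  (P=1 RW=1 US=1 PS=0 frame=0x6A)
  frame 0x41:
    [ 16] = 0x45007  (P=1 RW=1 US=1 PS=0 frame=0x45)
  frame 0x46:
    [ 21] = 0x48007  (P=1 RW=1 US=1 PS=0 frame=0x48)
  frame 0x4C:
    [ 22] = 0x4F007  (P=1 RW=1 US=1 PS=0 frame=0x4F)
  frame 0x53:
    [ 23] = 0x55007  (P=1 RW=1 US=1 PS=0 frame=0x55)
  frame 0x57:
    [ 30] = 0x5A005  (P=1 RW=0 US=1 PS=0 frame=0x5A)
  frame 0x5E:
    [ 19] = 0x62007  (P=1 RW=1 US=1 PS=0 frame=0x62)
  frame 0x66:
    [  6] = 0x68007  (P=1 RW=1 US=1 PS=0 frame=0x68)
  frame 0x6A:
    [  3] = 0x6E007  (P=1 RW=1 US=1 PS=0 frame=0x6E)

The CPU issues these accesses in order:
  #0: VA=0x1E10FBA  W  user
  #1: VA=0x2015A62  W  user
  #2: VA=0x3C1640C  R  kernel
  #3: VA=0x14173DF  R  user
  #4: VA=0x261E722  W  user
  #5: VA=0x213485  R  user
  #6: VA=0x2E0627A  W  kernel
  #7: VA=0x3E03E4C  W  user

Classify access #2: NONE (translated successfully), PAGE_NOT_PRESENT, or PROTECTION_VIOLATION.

Walk each access:
#0 VA=0x1E10FBA (w,user):
  [0] read 0x3F idx=15: raw=0x41007 flags P=1 W=1 U=1 S=0
  [1] read 0x41 idx=16: raw=0x45007 flags P=1 W=1 U=1 S=0
  → PA=0x45FBA  (2 entries read)
#1 VA=0x2015A62 (w,user):
  [0] read 0x3F idx=16: raw=0x46007 flags P=1 W=1 U=1 S=0
  [1] read 0x46 idx=21: raw=0x48007 flags P=1 W=1 U=1 S=0
  → PA=0x48A62  (2 entries read)
#2 VA=0x3C1640C (r,kernel):
  [0] read 0x3F idx=30: raw=0x4C007 flags P=1 W=1 U=1 S=0
  [1] read 0x4C idx=22: raw=0x4F007 flags P=1 W=1 U=1 S=0
  → PA=0x4F40C  (2 entries read)
#3 VA=0x14173DF (r,user):
  [0] read 0x3F idx=10: raw=0x53007 flags P=1 W=1 U=1 S=0
  [1] read 0x53 idx=23: raw=0x55007 flags P=1 W=1 U=1 S=0
  → PA=0x553DF  (2 entries read)
#4 VA=0x261E722 (w,user):
  [0] read 0x3F idx=19: raw=0x57007 flags P=1 W=1 U=1 S=0
  [1] read 0x57 idx=30: raw=0x5A005 flags P=1 W=0 U=1 S=0
  → PROTECTION_VIOLATION  (2 entries read)
#5 VA=0x213485 (r,user):
  [0] read 0x3F idx=1: raw=0x5E007 flags P=1 W=1 U=1 S=0
  [1] read 0x5E idx=19: raw=0x62007 flags P=1 W=1 U=1 S=0
  → PA=0x62485  (2 entries read)
#6 VA=0x2E0627A (w,kernel):
  [0] read 0x3F idx=23: raw=0x66007 flags P=1 W=1 U=1 S=0
  [1] read 0x66 idx=6: raw=0x68007 flags P=1 W=1 U=1 S=0
  → PA=0x6827A  (2 entries read)
#7 VA=0x3E03E4C (w,user):
  [0] read 0x3F idx=31: raw=0x6A007 flags P=1 W=1 U=1 S=0
  [1] read 0x6A idx=3: raw=0x6E007 flags P=1 W=1 U=1 S=0
  → PA=0x6EE4C  (2 entries read)

Access #2 fault: NONE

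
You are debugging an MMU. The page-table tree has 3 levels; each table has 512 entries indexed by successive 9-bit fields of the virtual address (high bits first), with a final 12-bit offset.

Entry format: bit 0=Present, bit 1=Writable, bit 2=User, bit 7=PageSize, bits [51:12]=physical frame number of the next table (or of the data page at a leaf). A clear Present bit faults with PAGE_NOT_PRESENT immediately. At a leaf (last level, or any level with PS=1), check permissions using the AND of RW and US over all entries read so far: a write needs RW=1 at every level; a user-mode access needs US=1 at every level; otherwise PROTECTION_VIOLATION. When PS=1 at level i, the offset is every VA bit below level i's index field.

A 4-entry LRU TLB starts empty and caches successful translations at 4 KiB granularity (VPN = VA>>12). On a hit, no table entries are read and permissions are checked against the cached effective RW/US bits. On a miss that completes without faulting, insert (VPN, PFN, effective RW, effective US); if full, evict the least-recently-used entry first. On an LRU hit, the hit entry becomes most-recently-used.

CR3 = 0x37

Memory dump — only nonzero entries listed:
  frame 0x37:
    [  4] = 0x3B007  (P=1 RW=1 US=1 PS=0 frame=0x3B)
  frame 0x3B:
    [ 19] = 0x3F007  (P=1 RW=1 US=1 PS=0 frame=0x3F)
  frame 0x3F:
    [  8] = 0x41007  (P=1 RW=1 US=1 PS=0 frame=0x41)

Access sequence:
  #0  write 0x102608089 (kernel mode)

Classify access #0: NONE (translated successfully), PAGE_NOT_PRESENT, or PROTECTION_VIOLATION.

Per-access translation:
#0 VA=0x102608089 (w,kernel):
  L0: frame=0x37 idx=4 entry=0x3B007 [P=1 RW=1 US=1 PS=0]
  L1: frame=0x3B idx=19 entry=0x3F007 [P=1 RW=1 US=1 PS=0]
  L2: frame=0x3F idx=8 entry=0x41007 [P=1 RW=1 US=1 PS=0]
  ✓ 0x41089  — 3 lookups

Access #0 fault: NONE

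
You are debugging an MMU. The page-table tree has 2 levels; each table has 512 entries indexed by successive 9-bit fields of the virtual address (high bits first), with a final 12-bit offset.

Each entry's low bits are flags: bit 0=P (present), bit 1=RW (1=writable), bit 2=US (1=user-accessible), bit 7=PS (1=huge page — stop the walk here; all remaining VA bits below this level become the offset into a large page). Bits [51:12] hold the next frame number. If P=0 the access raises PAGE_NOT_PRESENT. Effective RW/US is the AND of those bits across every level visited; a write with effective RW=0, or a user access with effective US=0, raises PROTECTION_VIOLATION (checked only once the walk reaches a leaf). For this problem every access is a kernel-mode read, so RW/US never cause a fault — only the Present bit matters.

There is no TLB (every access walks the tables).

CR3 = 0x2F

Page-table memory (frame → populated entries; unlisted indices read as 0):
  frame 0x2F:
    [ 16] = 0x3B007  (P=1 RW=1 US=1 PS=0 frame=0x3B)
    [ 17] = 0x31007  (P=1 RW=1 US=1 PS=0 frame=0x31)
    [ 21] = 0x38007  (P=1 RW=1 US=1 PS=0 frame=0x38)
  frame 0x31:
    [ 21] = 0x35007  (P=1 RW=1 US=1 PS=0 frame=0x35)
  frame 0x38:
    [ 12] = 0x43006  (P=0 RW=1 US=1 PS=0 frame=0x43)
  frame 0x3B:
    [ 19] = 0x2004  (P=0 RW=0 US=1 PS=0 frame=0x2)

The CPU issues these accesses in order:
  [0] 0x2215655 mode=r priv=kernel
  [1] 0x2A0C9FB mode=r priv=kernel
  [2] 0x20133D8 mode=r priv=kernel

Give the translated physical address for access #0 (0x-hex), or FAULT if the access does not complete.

Trace:
#0 VA=0x2215655 (r,kernel):
  L0: frame=0x2F idx=17 entry=0x31007 [P=1 RW=1 US=1 PS=0]
  L1: frame=0x31 idx=21 entry=0x35007 [P=1 RW=1 US=1 PS=0]
  → PA=0x35655  (2 entries read)
#1 VA=0x2A0C9FB (r,kernel):
  L0: frame=0x2F idx=21 entry=0x38007 [P=1 RW=1 US=1 PS=0]
  L1: frame=0x38 idx=12 entry=0x43006 [P=0 RW=1 US=1 PS=0]
  ✗ PAGE_NOT_PRESENT  [2 reads]
#2 VA=0x20133D8 (r,kernel):
  L0: frame=0x2F idx=16 entry=0x3B007 [P=1 RW=1 US=1 PS=0]
  L1: frame=0x3B idx=19 entry=0x2004 [P=0 RW=0 US=1 PS=0]
  ✗ PAGE_NOT_PRESENT  [2 reads]

Access #0 PA: 0x35655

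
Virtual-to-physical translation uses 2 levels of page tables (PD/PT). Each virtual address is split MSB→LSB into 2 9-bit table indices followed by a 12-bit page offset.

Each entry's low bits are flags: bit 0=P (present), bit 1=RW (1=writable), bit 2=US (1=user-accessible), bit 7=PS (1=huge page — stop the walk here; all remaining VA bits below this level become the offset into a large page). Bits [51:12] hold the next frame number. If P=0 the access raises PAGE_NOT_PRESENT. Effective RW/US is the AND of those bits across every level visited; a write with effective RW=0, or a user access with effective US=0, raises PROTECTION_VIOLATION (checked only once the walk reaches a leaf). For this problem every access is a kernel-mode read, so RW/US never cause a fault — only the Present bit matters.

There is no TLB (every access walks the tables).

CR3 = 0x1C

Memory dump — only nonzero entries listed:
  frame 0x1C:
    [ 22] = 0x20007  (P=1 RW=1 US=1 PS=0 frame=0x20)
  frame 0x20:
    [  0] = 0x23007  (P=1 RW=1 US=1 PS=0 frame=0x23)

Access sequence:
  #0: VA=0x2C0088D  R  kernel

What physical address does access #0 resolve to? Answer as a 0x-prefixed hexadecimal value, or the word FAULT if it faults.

Per-access translation:
#0 VA=0x2C0088D (r,kernel):
  L0: frame=0x1C idx=22 entry=0x20007 [P=1 RW=1 US=1 PS=0]
  L1: frame=0x20 idx=0 entry=0x23007 [P=1 RW=1 US=1 PS=0]
  ⇒ phys 0x2388D  [2 reads]

Access #0 PA: 0x2388D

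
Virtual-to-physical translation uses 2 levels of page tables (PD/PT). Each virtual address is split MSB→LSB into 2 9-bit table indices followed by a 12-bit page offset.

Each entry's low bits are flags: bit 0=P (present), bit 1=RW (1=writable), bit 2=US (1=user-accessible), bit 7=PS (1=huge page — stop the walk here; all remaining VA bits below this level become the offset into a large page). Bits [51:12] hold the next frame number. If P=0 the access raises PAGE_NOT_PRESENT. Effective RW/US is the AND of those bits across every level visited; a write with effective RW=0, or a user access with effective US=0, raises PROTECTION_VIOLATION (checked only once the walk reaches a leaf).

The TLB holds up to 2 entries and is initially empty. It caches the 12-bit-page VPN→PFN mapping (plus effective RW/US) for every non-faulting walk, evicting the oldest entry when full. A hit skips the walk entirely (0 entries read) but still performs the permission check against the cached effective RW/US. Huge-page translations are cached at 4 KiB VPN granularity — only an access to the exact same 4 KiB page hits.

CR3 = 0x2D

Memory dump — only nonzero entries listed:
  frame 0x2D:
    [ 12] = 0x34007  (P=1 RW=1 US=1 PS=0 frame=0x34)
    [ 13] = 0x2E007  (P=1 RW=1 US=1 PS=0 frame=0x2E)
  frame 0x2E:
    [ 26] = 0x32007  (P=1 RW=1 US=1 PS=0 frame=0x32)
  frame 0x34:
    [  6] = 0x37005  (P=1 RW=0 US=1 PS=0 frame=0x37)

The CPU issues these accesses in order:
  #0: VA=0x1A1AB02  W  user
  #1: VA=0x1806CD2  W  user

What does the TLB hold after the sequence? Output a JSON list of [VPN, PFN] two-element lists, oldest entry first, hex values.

Per-access translation:
#0 VA=0x1A1AB02 (w,user):
  L0 @0x2D[13] → 0x2E007  P=1,RW=1,US=1,PS=0
  L1 @0x2E[26] → 0x32007  P=1,RW=1,US=1,PS=0
  ✓ 0x32B02  — 2 lookups
#1 VA=0x1806CD2 (w,user):
  L0 @0x2D[12] → 0x34007  P=1,RW=1,US=1,PS=0
  L1 @0x34[6] → 0x37005  P=1,RW=0,US=1,PS=0
  ⇒ fault: PROTECTION_VIOLATION  — 2 lookups

TLB: [["0x1A1A", "0x32"]]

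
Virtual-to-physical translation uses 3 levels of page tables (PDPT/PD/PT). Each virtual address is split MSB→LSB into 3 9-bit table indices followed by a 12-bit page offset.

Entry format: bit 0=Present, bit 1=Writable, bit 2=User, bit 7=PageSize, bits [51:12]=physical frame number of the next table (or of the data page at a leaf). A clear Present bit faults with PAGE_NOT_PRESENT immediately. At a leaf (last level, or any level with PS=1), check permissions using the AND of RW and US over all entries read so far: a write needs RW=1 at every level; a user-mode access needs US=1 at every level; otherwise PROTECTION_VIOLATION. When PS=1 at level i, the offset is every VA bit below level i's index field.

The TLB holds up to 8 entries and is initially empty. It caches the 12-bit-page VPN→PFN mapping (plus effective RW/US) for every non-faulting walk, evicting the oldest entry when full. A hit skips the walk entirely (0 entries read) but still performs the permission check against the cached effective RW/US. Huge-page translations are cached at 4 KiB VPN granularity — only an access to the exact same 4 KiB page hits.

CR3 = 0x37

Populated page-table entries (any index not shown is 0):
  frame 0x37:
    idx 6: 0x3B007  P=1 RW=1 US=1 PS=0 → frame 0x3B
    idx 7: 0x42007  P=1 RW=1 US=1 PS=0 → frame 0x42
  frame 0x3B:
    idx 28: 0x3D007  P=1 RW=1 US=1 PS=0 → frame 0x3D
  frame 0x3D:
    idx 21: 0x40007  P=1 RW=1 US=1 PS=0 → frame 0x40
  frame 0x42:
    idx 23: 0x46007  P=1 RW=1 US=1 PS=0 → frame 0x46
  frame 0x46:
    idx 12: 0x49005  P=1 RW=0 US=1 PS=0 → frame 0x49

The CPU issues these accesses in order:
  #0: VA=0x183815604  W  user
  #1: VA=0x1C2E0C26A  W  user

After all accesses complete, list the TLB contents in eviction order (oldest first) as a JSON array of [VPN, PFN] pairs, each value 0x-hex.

Per-access translation:
#0 VA=0x183815604 (w,user):
  [0] read 0x37 idx=6: raw=0x3B007 flags P=1 W=1 U=1 S=0
  [1] read 0x3B idx=28: raw=0x3D007 flags P=1 W=1 U=1 S=0
  [2] read 0x3D idx=21: raw=0x40007 flags P=1 W=1 U=1 S=0
  ⇒ phys 0x40604  [3 reads]
#1 VA=0x1C2E0C26A (w,user):
  [0] read 0x37 idx=7: raw=0x42007 flags P=1 W=1 U=1 S=0
  [1] read 0x42 idx=23: raw=0x46007 flags P=1 W=1 U=1 S=0
  [2] read 0x46 idx=12: raw=0x49005 flags P=1 W=0 U=1 S=0
  ⇒ fault: PROTECTION_VIOLATION  — 3 lookups

TLB: [["0x183815", "0x40"]]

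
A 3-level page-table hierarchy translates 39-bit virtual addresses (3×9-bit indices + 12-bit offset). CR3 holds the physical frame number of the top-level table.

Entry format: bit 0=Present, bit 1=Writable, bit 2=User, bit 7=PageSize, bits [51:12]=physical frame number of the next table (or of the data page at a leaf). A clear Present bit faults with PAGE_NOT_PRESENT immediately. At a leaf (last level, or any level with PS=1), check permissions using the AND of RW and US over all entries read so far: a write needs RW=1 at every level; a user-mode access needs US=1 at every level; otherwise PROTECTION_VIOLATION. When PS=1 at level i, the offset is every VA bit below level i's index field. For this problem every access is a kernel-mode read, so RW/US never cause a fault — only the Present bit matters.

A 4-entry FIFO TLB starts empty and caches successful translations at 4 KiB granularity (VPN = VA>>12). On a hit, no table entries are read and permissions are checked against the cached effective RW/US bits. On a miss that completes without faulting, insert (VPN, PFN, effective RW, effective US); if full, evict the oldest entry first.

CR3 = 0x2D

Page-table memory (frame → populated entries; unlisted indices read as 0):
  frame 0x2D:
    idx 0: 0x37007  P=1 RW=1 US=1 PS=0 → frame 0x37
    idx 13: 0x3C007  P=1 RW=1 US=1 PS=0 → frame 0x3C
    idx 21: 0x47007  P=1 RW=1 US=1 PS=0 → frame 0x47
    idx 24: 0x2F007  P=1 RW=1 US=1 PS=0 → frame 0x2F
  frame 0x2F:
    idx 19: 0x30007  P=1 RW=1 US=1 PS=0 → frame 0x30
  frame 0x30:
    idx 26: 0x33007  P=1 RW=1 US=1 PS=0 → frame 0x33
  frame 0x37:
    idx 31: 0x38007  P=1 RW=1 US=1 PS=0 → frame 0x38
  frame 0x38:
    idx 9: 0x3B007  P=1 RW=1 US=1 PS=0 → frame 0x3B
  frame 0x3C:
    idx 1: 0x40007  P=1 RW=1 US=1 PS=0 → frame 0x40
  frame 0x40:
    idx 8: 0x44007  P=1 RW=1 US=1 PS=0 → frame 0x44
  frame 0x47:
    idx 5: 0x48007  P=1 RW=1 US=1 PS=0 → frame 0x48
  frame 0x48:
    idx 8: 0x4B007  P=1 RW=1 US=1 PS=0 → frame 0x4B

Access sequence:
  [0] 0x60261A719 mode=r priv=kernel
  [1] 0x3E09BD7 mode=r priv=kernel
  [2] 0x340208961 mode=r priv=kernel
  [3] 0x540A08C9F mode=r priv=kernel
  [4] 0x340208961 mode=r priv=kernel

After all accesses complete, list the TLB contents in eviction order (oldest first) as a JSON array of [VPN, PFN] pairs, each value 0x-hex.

Trace:
#0 VA=0x60261A719 (r,kernel):
  [0] read 0x2D idx=24: raw=0x2F007 flags P=1 W=1 U=1 S=0
  [1] read 0x2F idx=19: raw=0x30007 flags P=1 W=1 U=1 S=0
  [2] read 0x30 idx=26: raw=0x33007 flags P=1 W=1 U=1 S=0
  ✓ 0x33719  — 3 lookups
#1 VA=0x3E09BD7 (r,kernel):
  [0] read 0x2D idx=0: raw=0x37007 flags P=1 W=1 U=1 S=0
  [1] read 0x37 idx=31: raw=0x38007 flags P=1 W=1 U=1 S=0
  [2] read 0x38 idx=9: raw=0x3B007 flags P=1 W=1 U=1 S=0
  ✓ 0x3BBD7  — 3 lookups
#2 VA=0x340208961 (r,kernel):
  [0] read 0x2D idx=13: raw=0x3C007 flags P=1 W=1 U=1 S=0
  [1] read 0x3C idx=1: raw=0x40007 flags P=1 W=1 U=1 S=0
  [2] read 0x40 idx=8: raw=0x44007 flags P=1 W=1 U=1 S=0
  ✓ 0x44961  — 3 lookups
#3 VA=0x540A08C9F (r,kernel):
  [0] read 0x2D idx=21: raw=0x47007 flags P=1 W=1 U=1 S=0
  [1] read 0x47 idx=5: raw=0x48007 flags P=1 W=1 U=1 S=0
  [2] read 0x48 idx=8: raw=0x4B007 flags P=1 W=1 U=1 S=0
  ✓ 0x4BC9F  — 3 lookups
#4 VA=0x340208961 (r,kernel):
  TLB hit vpn=0x340208 → PA=0x44961

TLB: [["0x60261A", "0x33"], ["0x3E09", "0x3B"], ["0x340208", "0x44"], ["0x540A08", "0x4B"]]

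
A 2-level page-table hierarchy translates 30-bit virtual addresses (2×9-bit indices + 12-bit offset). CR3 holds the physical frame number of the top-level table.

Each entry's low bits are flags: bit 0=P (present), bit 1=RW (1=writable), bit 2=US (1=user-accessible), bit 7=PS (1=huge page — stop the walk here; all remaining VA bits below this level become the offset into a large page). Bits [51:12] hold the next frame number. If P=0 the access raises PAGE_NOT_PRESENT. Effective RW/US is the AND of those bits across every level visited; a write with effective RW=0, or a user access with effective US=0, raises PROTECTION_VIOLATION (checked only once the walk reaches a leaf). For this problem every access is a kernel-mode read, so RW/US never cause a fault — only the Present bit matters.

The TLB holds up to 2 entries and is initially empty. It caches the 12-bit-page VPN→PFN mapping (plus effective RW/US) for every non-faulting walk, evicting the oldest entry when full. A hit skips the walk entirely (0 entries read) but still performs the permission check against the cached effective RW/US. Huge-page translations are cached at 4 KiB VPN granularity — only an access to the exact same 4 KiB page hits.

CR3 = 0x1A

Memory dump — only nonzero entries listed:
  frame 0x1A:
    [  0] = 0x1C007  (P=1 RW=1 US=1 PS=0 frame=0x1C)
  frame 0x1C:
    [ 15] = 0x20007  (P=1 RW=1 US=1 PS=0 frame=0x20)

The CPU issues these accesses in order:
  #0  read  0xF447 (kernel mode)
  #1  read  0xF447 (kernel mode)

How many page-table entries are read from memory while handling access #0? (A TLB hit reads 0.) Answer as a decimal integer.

Trace:
#0 VA=0xF447 (r,kernel):
  [0] read 0x1A idx=0: raw=0x1C007 flags P=1 W=1 U=1 S=0
  [1] read 0x1C idx=15: raw=0x20007 flags P=1 W=1 U=1 S=0
  → PA=0x20447  (2 entries read)
#1 VA=0xF447 (r,kernel):
  TLB hit vpn=0xF → PA=0x20447

Entries read for #0: 2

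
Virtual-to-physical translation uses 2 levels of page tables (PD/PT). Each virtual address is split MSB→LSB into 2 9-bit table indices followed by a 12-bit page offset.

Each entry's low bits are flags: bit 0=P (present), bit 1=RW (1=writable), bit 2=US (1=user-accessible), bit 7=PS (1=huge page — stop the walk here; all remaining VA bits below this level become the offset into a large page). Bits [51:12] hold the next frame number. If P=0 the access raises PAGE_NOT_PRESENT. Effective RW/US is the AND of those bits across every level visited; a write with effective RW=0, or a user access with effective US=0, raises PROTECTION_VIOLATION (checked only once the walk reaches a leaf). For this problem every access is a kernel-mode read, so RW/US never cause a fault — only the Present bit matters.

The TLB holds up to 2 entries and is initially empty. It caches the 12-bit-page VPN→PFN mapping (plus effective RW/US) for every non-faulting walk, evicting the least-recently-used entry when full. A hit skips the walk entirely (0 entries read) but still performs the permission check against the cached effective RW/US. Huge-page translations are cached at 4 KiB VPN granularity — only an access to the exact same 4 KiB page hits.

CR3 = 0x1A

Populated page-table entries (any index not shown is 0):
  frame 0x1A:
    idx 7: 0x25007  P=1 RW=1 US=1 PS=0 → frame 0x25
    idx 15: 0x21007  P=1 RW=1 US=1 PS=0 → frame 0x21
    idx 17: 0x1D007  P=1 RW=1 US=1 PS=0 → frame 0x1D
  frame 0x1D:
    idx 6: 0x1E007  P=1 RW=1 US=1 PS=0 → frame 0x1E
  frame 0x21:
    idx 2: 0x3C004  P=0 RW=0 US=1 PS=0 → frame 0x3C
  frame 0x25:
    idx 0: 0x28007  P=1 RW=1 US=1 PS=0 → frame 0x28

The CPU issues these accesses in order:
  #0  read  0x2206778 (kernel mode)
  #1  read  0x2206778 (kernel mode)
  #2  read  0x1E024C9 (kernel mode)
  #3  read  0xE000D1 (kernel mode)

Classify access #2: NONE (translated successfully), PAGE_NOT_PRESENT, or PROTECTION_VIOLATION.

Per-access translation:
#0 VA=0x2206778 (r,kernel):
  L0 @0x1A[17] → 0x1D007  P=1,RW=1,US=1,PS=0
  L1 @0x1D[6] → 0x1E007  P=1,RW=1,US=1,PS=0
  → PA=0x1E778  (2 entries read)
#1 VA=0x2206778 (r,kernel):
  TLB hit vpn=0x2206 → PA=0x1E778
#2 VA=0x1E024C9 (r,kernel):
  L0 @0x1A[15] → 0x21007  P=1,RW=1,US=1,PS=0
  L1 @0x21[2] → 0x3C004  P=0,RW=0,US=1,PS=0
  → PAGE_NOT_PRESENT  (2 entries read)
#3 VA=0xE000D1 (r,kernel):
  L0 @0x1A[7] → 0x25007  P=1,RW=1,US=1,PS=0
  L1 @0x25[0] → 0x28007  P=1,RW=1,US=1,PS=0
  → PA=0x280D1  (2 entries read)

Access #2 fault: PAGE_NOT_PRESENT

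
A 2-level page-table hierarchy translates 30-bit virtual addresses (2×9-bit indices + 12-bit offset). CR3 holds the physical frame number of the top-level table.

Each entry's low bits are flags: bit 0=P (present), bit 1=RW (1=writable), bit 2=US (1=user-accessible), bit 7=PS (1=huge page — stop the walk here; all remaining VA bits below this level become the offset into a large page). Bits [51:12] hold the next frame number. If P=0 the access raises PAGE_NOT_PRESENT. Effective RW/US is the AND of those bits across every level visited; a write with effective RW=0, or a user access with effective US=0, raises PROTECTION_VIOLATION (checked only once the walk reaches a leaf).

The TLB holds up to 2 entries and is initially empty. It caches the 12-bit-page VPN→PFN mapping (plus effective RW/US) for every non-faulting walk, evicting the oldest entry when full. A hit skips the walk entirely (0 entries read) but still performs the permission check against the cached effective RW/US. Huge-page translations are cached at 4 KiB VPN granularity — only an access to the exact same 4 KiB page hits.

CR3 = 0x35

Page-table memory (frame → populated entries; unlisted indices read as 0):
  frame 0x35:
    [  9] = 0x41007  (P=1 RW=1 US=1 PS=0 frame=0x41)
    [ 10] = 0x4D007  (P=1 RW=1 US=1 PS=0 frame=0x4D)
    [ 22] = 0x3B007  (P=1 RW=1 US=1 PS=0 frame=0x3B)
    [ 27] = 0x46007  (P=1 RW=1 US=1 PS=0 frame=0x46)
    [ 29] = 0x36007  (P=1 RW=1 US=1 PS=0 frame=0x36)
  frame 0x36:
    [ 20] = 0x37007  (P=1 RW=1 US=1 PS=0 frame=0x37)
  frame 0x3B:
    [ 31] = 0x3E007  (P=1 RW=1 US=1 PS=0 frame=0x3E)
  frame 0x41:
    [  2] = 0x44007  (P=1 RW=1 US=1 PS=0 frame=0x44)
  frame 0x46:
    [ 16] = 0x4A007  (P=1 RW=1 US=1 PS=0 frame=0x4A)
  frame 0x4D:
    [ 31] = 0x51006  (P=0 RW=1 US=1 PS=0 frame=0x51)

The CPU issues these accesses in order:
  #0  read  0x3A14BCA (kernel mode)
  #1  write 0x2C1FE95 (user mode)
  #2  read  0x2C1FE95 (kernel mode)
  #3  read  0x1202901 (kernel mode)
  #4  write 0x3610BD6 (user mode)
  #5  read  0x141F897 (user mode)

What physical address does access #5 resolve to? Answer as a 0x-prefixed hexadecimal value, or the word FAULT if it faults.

Per-access translation:
#0 VA=0x3A14BCA (r,kernel):
  L0: frame=0x35 idx=29 entry=0x36007 [P=1 RW=1 US=1 PS=0]
  L1: frame=0x36 idx=20 entry=0x37007 [P=1 RW=1 US=1 PS=0]
  → PA=0x37BCA  (2 entries read)
#1 VA=0x2C1FE95 (w,user):
  L0: frame=0x35 idx=22 entry=0x3B007 [P=1 RW=1 US=1 PS=0]
  L1: frame=0x3B idx=31 entry=0x3E007 [P=1 RW=1 US=1 PS=0]
  → PA=0x3EE95  (2 entries read)
#2 VA=0x2C1FE95 (r,kernel):
  TLB hit vpn=0x2C1F → PA=0x3EE95
#3 VA=0x1202901 (r,kernel):
  L0: frame=0x35 idx=9 entry=0x41007 [P=1 RW=1 US=1 PS=0]
  L1: frame=0x41 idx=2 entry=0x44007 [P=1 RW=1 US=1 PS=0]
  → PA=0x44901  (2 entries read)
#4 VA=0x3610BD6 (w,user):
  L0: frame=0x35 idx=27 entry=0x46007 [P=1 RW=1 US=1 PS=0]
  L1: frame=0x46 idx=16 entry=0x4A007 [P=1 RW=1 US=1 PS=0]
  → PA=0x4ABD6  (2 entries read)
#5 VA=0x141F897 (r,user):
  L0: frame=0x35 idx=10 entry=0x4D007 [P=1 RW=1 US=1 PS=0]
  L1: frame=0x4D idx=31 entry=0x51006 [P=0 RW=1 US=1 PS=0]
  ✗ PAGE_NOT_PRESENT  [2 reads]

Access #5 PA: FAULT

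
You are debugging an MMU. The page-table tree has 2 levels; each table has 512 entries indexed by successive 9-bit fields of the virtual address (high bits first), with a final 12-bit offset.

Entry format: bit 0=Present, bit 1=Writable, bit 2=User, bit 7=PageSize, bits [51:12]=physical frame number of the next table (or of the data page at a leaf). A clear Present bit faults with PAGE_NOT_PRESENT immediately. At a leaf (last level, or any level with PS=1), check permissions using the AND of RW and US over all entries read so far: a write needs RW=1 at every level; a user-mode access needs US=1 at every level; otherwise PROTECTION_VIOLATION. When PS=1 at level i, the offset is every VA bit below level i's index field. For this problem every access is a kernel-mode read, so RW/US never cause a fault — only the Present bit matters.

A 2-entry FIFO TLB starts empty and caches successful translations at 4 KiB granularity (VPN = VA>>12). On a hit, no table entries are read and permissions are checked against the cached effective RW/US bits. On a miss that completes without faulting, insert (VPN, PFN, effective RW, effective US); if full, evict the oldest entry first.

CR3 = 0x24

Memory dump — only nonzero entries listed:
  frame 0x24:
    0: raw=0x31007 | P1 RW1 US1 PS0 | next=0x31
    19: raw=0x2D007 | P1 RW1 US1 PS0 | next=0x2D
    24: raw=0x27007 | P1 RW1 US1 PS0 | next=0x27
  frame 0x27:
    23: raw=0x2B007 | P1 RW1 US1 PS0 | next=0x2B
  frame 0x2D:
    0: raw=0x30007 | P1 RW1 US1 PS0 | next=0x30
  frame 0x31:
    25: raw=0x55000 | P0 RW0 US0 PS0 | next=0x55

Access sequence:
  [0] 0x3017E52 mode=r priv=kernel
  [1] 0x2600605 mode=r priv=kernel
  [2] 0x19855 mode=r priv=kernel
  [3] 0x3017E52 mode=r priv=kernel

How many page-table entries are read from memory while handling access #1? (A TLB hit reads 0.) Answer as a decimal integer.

Per-access translation:
#0 VA=0x3017E52 (r,kernel):
  lvl0: tbl 0x24, slot 24 ⇒ 0x27007 (P1/RW1/US1/PS0)
  lvl1: tbl 0x27, slot 23 ⇒ 0x2B007 (P1/RW1/US1/PS0)
  ⇒ phys 0x2BE52  [2 reads]
#1 VA=0x2600605 (r,kernel):
  lvl0: tbl 0x24, slot 19 ⇒ 0x2D007 (P1/RW1/US1/PS0)
  lvl1: tbl 0x2D, slot 0 ⇒ 0x30007 (P1/RW1/US1/PS0)
  ⇒ phys 0x30605  [2 reads]
#2 VA=0x19855 (r,kernel):
  lvl0: tbl 0x24, slot 0 ⇒ 0x31007 (P1/RW1/US1/PS0)
  lvl1: tbl 0x31, slot 25 ⇒ 0x55000 (P0/RW0/US0/PS0)
  ⇒ fault: PAGE_NOT_PRESENT  — 2 lookups
#3 VA=0x3017E52 (r,kernel):
  TLB hit vpn=0x3017 → PA=0x2BE52

Entries read for #1: 2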